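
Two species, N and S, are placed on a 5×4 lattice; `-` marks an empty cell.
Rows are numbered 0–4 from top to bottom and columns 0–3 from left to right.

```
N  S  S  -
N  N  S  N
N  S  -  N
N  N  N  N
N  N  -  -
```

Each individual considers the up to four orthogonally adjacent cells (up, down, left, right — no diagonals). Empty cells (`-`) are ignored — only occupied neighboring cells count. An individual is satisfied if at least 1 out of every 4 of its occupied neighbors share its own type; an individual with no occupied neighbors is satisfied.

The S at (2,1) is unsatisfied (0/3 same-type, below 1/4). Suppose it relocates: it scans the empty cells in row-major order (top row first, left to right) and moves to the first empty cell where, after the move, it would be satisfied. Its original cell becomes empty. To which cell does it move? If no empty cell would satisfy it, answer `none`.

(0,3)

Vacating (2,1). Empty cells in order:
  (0,3): 1/2 same-type → satisfied — stop here.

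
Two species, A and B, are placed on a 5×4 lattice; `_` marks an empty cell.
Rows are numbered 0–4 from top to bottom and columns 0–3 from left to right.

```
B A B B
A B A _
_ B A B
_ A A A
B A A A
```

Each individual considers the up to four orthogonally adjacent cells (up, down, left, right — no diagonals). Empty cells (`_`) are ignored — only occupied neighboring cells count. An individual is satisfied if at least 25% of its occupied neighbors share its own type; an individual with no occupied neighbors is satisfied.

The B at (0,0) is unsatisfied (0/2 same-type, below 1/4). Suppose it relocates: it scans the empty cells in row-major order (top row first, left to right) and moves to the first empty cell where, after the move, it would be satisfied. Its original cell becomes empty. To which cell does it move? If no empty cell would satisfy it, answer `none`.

Vacating (0,0). Empty cells in order:
  (1,3): 2/3 same-type → satisfied — stop here.

(1,3)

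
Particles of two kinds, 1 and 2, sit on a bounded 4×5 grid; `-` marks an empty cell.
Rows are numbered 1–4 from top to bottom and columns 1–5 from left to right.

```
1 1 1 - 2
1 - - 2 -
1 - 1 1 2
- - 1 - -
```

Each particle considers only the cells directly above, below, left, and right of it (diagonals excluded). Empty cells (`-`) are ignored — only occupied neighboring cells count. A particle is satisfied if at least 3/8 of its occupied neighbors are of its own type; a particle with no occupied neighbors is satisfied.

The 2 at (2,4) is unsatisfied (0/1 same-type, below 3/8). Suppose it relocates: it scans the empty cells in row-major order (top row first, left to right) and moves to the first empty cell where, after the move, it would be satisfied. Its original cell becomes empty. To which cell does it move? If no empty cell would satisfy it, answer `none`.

(1,4)

Vacating (2,4). Empty cells in order:
  (1,4): 1/2 same-type → satisfied — stop here.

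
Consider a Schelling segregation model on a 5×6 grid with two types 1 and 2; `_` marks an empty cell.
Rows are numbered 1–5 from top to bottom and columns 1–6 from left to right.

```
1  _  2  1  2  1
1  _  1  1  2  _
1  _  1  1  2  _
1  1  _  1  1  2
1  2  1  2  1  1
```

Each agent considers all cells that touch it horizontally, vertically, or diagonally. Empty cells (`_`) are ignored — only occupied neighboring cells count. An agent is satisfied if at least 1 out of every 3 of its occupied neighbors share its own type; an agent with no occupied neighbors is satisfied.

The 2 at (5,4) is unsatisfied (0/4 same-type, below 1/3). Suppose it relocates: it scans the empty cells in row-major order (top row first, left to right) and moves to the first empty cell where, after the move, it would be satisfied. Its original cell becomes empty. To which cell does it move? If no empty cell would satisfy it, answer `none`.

(2,6)

Vacating (5,4). Empty cells in order:
  (1,2): 1/4 same-type → still unsatisfied.
  (2,2): 1/6 same-type → still unsatisfied.
  (2,6): 3/4 same-type → satisfied — stop here.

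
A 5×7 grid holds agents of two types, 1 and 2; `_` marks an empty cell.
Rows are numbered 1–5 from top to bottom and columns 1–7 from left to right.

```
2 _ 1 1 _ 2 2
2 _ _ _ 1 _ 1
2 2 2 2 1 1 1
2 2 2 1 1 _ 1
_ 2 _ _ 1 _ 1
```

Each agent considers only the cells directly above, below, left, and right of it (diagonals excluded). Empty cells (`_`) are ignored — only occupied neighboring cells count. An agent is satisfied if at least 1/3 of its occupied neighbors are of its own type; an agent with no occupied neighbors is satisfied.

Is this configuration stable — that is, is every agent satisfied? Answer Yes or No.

Yes

Row 1: (1,1)2 1/1 satisfied · (1,3)1 1/1 satisfied · (1,4)1 1/1 satisfied · (1,6)2 1/1 satisfied · (1,7)2 1/2 satisfied
Row 2: (2,1)2 2/2 satisfied · (2,5)1 1/1 satisfied · (2,7)1 1/2 satisfied
Row 3: (3,1)2 3/3 satisfied · (3,2)2 3/3 satisfied · (3,3)2 3/3 satisfied · (3,4)2 1/3 satisfied · (3,5)1 3/4 satisfied · (3,6)1 2/2 satisfied · (3,7)1 3/3 satisfied
Row 4: (4,1)2 2/2 satisfied · (4,2)2 4/4 satisfied · (4,3)2 2/3 satisfied · (4,4)1 1/3 satisfied · (4,5)1 3/3 satisfied · (4,7)1 2/2 satisfied
Row 5: (5,2)2 1/1 satisfied · (5,5)1 1/1 satisfied · (5,7)1 1/1 satisfied
All meet the threshold, so the configuration is stable.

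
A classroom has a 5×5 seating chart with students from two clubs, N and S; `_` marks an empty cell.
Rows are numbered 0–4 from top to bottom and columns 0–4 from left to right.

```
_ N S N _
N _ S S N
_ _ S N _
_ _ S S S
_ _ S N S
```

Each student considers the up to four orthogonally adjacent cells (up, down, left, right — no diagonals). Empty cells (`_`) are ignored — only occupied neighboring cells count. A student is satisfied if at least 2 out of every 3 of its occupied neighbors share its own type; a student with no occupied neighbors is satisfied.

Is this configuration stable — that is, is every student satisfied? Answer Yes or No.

No

(0,1)N 0/1 not
(0,2)S 1/3 not
(0,3)N 0/2 not
(1,0)N 0/0 satisfied
(1,2)S 3/3 satisfied
(1,3)S 1/4 not
(1,4)N 0/1 not
(2,2)S 2/3 satisfied
(2,3)N 0/3 not
(3,2)S 3/3 satisfied
(3,3)S 2/4 not
(3,4)S 2/2 satisfied
(4,2)S 1/2 not
(4,3)N 0/3 not
(4,4)S 1/2 not
For instance (0,1) has only 0/1 same-type neighbors, below 2/3.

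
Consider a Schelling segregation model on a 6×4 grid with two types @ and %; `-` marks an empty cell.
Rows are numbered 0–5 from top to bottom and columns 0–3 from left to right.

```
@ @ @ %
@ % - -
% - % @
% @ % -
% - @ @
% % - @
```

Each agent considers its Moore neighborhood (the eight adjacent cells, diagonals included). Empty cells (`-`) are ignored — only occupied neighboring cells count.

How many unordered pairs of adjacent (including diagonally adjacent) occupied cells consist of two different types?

16

Scan each occupied cell's neighbors to the right and below (and the two forward diagonals) so each pair is counted once.
Row 0: @(0,0)–@(0,1)= @(0,0)–@(1,0)= @(0,0)–%(1,1)≠ @(0,1)–@(0,2)= @(0,1)–%(1,1)≠ @(0,1)–@(1,0)= @(0,2)–%(0,3)≠ @(0,2)–%(1,1)≠  → 4/8 unlike.
Row 1: @(1,0)–%(1,1)≠ @(1,0)–%(2,0)≠ %(1,1)–%(2,2)= %(1,1)–%(2,0)=  → 2/4 unlike.
Row 2: %(2,0)–%(3,0)= %(2,0)–@(3,1)≠ %(2,2)–@(2,3)≠ %(2,2)–%(3,2)= %(2,2)–@(3,1)≠ @(2,3)–%(3,2)≠  → 4/6 unlike.
Row 3: %(3,0)–@(3,1)≠ %(3,0)–%(4,0)= @(3,1)–%(3,2)≠ @(3,1)–@(4,2)= @(3,1)–%(4,0)≠ %(3,2)–@(4,2)≠ %(3,2)–@(4,3)≠  → 5/7 unlike.
Row 4: %(4,0)–%(5,0)= %(4,0)–%(5,1)= @(4,2)–@(4,3)= @(4,2)–@(5,3)= @(4,2)–%(5,1)≠ @(4,3)–@(5,3)=  → 1/6 unlike.
Row 5: %(5,0)–%(5,1)=  → 0/1 unlike.
Total adjacent occupied pairs: 32; unlike-type pairs: 16.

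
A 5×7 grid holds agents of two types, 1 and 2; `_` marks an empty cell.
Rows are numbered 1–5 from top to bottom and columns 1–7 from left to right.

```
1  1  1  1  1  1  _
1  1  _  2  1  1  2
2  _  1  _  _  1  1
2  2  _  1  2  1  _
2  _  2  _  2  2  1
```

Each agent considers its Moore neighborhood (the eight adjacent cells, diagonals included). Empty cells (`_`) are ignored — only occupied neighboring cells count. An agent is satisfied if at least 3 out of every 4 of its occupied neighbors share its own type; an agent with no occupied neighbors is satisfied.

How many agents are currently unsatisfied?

(1,1)1 3/3 ✓
(1,2)1 4/4 ✓
(1,3)1 3/4 ✓
(1,4)1 3/4 ✓
(1,5)1 4/5 ✓
(1,6)1 3/4 ✓
(2,1)1 3/4 ✓
(2,2)1 5/6 ✓
(2,4)2 0/5 ✗
(2,5)1 5/6 ✓
(2,6)1 5/6 ✓
(2,7)2 0/4 ✗
(3,1)2 2/4 ✗
(3,3)1 2/4 ✗
(3,6)1 4/6 ✗
(3,7)1 3/4 ✓
(4,1)2 3/3 ✓
(4,2)2 4/5 ✓
(4,4)1 1/4 ✗
(4,5)2 2/5 ✗
(4,6)1 3/6 ✗
(5,1)2 2/2 ✓
(5,3)2 1/2 ✗
(5,5)2 2/4 ✗
(5,6)2 2/4 ✗
(5,7)1 1/2 ✗
Unsatisfied: (2,4), (2,7), (3,1), (3,3), (3,6), (4,4), (4,5), (4,6), (5,3), (5,5), (5,6), (5,7) — 12 in total.

12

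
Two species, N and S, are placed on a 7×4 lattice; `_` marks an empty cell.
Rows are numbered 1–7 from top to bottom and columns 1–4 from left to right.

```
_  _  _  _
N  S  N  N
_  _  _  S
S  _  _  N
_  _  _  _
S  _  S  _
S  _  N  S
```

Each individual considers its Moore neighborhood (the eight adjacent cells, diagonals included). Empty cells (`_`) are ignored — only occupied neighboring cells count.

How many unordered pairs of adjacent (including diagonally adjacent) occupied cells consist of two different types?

Scan each occupied cell's neighbors to the right and below (and the two forward diagonals) so each pair is counted once.
From row 2: 4 unlike of 5 pairs (running 4/5).
From row 3: 1 unlike of 1 pairs (running 5/6).
From row 6: 1 unlike of 3 pairs (running 6/9).
From row 7: 1 unlike of 1 pairs (running 7/10).
Total adjacent occupied pairs: 10; unlike-type pairs: 7.

7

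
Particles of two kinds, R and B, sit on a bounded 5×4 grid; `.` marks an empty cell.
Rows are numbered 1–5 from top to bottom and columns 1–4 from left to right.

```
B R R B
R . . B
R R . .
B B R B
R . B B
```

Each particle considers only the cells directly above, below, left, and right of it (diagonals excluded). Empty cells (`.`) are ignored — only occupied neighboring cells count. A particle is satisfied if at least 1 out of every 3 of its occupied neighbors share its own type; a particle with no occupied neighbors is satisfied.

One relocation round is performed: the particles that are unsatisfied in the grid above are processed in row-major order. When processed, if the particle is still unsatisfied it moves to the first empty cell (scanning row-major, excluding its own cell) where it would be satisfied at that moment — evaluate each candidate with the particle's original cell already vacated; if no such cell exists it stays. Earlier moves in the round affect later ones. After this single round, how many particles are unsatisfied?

0

Initially unsatisfied (in order): (1,1), (4,3), (5,1).
  (1,1) → (2,3).
  (4,3) → (1,1).
  (5,1) → (2,2).
Resulting grid:
R R R B
R R B B
R R . .
B B . B
. . B B
All satisfied now.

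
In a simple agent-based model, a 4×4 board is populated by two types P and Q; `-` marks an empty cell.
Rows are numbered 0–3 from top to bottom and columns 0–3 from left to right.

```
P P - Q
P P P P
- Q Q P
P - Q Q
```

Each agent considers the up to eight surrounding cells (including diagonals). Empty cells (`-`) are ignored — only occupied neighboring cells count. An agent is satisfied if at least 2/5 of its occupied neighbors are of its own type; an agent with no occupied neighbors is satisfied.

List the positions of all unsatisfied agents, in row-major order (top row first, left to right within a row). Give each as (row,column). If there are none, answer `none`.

(0,3), (2,1), (3,0)

Row 0: (0,0)P 3/3 ✓ · (0,1)P 4/4 ✓ · (0,3)Q 0/2 ✗
Row 1: (1,0)P 3/4 ✓ · (1,1)P 4/6 ✓ · (1,2)P 4/7 ✓ · (1,3)P 2/4 ✓
Row 2: (2,1)Q 2/6 ✗ · (2,2)Q 3/7 ✓ · (2,3)P 2/5 ✓
Row 3: (3,0)P 0/1 ✗ · (3,2)Q 3/4 ✓ · (3,3)Q 2/3 ✓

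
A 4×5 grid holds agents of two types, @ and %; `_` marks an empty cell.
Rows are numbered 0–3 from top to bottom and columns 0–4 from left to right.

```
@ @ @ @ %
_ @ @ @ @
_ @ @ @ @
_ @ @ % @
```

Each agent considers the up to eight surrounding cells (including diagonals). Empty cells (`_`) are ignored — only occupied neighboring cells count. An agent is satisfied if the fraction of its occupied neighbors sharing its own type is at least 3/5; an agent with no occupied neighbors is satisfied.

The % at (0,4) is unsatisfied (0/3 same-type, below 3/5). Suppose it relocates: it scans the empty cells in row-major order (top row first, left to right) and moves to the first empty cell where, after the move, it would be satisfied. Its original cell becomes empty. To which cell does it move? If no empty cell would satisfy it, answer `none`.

none

Vacating (0,4). Empty cells in order:
  (1,0): 0/4 same-type → still unsatisfied.
  (2,0): 0/3 same-type → still unsatisfied.
  (3,0): 0/2 same-type → still unsatisfied.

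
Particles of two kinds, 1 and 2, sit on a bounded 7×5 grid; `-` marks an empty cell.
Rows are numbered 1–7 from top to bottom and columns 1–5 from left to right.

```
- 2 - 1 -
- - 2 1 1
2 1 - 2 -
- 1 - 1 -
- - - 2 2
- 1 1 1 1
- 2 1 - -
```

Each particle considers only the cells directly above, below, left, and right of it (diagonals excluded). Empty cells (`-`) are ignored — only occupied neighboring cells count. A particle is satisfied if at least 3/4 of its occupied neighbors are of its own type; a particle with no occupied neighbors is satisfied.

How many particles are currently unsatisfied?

(1,2)2 0/0 satisfied
(1,4)1 1/1 satisfied
(2,3)2 0/1 not
(2,4)1 2/4 not
(2,5)1 1/1 satisfied
(3,1)2 0/1 not
(3,2)1 1/2 not
(3,4)2 0/2 not
(4,2)1 1/1 satisfied
(4,4)1 0/2 not
(5,4)2 1/3 not
(5,5)2 1/2 not
(6,2)1 1/2 not
(6,3)1 3/3 satisfied
(6,4)1 2/3 not
(6,5)1 1/2 not
(7,2)2 0/2 not
(7,3)1 1/2 not
Unsatisfied: (2,3), (2,4), (3,1), (3,2), (3,4), (4,4), (5,4), (5,5), (6,2), (6,4), (6,5), (7,2), (7,3) — 13 in total.

13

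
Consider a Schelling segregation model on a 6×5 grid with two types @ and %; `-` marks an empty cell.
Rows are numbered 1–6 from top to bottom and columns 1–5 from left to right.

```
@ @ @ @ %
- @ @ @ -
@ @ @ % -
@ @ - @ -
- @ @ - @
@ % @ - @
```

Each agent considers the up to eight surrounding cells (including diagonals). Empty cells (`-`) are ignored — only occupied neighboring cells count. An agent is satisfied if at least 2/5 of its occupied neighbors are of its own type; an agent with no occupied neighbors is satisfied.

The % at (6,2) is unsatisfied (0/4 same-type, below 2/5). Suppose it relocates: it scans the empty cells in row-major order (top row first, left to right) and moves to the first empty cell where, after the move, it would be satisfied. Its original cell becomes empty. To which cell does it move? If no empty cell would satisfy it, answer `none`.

(2,5)

Vacating (6,2). Empty cells in order:
  (2,1): 0/5 same-type → still unsatisfied.
  (2,5): 2/4 same-type → satisfied — stop here.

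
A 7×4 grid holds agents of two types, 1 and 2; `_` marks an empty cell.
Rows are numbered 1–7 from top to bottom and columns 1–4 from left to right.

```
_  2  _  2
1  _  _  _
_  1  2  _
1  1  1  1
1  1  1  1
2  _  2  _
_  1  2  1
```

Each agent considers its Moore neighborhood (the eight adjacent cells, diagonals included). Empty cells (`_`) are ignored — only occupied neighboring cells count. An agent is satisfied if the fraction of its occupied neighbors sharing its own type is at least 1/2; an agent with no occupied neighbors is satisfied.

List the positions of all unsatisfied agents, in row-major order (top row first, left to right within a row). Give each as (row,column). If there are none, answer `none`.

(1,2), (3,3), (6,1), (6,3), (7,2), (7,3), (7,4)

(1,2)2 0/1 ✗
(1,4)2 0/0 ✓
(2,1)1 1/2 ✓
(3,2)1 4/5 ✓
(3,3)2 0/4 ✗
(4,1)1 4/4 ✓
(4,2)1 6/7 ✓
(4,3)1 6/7 ✓
(4,4)1 3/4 ✓
(5,1)1 3/4 ✓
(5,2)1 5/7 ✓
(5,3)1 5/6 ✓
(5,4)1 3/4 ✓
(6,1)2 0/3 ✗
(6,3)2 1/6 ✗
(7,2)1 0/3 ✗
(7,3)2 1/3 ✗
(7,4)1 0/2 ✗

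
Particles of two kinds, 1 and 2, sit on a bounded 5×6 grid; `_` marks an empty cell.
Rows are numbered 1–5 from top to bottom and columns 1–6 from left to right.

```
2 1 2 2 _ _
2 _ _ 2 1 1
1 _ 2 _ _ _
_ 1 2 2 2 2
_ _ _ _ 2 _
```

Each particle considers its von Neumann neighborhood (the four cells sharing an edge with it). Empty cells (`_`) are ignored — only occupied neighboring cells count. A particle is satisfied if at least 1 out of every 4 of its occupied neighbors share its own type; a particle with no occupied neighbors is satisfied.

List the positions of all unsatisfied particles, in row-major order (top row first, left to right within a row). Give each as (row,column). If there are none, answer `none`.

(1,2), (3,1), (4,2)

(1,1)2 1/2 ✓
(1,2)1 0/2 ✗
(1,3)2 1/2 ✓
(1,4)2 2/2 ✓
(2,1)2 1/2 ✓
(2,4)2 1/2 ✓
(2,5)1 1/2 ✓
(2,6)1 1/1 ✓
(3,1)1 0/1 ✗
(3,3)2 1/1 ✓
(4,2)1 0/1 ✗
(4,3)2 2/3 ✓
(4,4)2 2/2 ✓
(4,5)2 3/3 ✓
(4,6)2 1/1 ✓
(5,5)2 1/1 ✓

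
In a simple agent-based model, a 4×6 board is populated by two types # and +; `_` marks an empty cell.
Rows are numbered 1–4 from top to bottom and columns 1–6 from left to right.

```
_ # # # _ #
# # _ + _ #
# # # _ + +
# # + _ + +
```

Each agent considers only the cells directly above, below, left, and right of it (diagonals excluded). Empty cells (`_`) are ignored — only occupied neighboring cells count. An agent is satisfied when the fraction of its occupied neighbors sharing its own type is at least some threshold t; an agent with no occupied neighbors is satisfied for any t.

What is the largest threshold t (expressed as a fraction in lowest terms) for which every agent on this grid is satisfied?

0/1

(1,2)# 2/2
(1,3)# 2/2
(1,4)# 1/2
(1,6)# 1/1
(2,1)# 2/2
(2,2)# 3/3
(2,4)+ 0/1
(2,6)# 1/2
(3,1)# 3/3
(3,2)# 4/4
(3,3)# 1/2
(3,5)+ 2/2
(3,6)+ 2/3
(4,1)# 2/2
(4,2)# 2/3
(4,3)+ 0/2
(4,5)+ 2/2
(4,6)+ 2/2
The smallest same-type fraction is 0/1 at (2,4), which reduces to 0/1. Any threshold above that leaves this agent unsatisfied.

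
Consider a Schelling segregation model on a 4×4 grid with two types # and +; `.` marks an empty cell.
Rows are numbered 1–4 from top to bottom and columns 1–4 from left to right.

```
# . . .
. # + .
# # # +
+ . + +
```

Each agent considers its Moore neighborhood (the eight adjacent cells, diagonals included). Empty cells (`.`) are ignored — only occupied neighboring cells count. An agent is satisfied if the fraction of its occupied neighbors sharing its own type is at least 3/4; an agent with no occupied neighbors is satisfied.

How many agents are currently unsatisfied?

7

(1,1)# 1/1 satisfied
(2,2)# 4/5 satisfied
(2,3)+ 1/4 not
(3,1)# 2/3 not
(3,2)# 3/6 not
(3,3)# 2/6 not
(3,4)+ 3/4 satisfied
(4,1)+ 0/2 not
(4,3)+ 2/4 not
(4,4)+ 2/3 not
Unsatisfied: (2,3), (3,1), (3,2), (3,3), (4,1), (4,3), (4,4) — 7 in total.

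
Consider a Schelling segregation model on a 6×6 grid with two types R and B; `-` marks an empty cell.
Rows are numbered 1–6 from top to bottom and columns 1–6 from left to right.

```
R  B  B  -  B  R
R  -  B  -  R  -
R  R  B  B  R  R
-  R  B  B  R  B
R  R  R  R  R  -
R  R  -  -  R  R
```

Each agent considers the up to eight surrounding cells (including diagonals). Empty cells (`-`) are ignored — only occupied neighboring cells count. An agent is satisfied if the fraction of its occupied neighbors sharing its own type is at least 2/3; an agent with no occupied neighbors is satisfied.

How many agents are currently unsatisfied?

12

(1,1)R 1/2 not
(1,2)B 2/4 not
(1,3)B 2/2 satisfied
(1,5)B 0/2 not
(1,6)R 1/2 not
(2,1)R 3/4 satisfied
(2,3)B 4/5 satisfied
(2,5)R 3/5 not
(3,1)R 3/3 satisfied
(3,2)R 3/6 not
(3,3)B 4/6 satisfied
(3,4)B 4/7 not
(3,5)R 3/6 not
(3,6)R 3/4 satisfied
(4,2)R 5/7 satisfied
(4,3)B 3/8 not
(4,4)B 3/8 not
(4,5)R 4/7 not
(4,6)B 0/4 not
(5,1)R 4/4 satisfied
(5,2)R 5/6 satisfied
(5,3)R 4/6 satisfied
(5,4)R 4/6 satisfied
(5,5)R 4/6 satisfied
(6,1)R 3/3 satisfied
(6,2)R 4/4 satisfied
(6,5)R 3/3 satisfied
(6,6)R 2/2 satisfied
Unsatisfied: (1,1), (1,2), (1,5), (1,6), (2,5), (3,2), (3,4), (3,5), (4,3), (4,4), (4,5), (4,6) — 12 in total.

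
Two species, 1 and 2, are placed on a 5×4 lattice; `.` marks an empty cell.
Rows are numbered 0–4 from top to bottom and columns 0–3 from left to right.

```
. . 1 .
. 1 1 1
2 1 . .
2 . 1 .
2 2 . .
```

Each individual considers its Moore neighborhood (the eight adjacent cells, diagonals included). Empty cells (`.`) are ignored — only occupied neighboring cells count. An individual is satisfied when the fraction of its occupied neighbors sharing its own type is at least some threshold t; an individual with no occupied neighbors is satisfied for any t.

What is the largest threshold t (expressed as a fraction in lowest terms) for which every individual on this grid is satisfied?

1/3

(0,2)1 3/3
(1,1)1 3/4
(1,2)1 4/4
(1,3)1 2/2
(2,0)2 1/3
(2,1)1 3/5
(3,0)2 3/4
(3,2)1 1/2
(4,0)2 2/2
(4,1)2 2/3
The smallest same-type fraction is 1/3 at (2,0), which reduces to 1/3. Any threshold above that leaves this individual unsatisfied.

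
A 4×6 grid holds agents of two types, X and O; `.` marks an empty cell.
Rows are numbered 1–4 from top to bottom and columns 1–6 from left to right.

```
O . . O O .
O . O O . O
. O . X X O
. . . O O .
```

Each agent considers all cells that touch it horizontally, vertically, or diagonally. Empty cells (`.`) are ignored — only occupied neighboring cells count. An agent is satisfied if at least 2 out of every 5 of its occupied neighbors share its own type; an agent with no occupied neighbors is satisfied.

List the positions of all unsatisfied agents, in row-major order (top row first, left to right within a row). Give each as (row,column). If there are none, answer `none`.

(3,4), (3,5), (4,4)

(1,1)O 1/1 satisfied
(1,4)O 3/3 satisfied
(1,5)O 3/3 satisfied
(2,1)O 2/2 satisfied
(2,3)O 3/4 satisfied
(2,4)O 3/5 satisfied
(2,6)O 2/3 satisfied
(3,2)O 2/2 satisfied
(3,4)X 1/5 not
(3,5)X 1/6 not
(3,6)O 2/3 satisfied
(4,4)O 1/3 not
(4,5)O 2/4 satisfied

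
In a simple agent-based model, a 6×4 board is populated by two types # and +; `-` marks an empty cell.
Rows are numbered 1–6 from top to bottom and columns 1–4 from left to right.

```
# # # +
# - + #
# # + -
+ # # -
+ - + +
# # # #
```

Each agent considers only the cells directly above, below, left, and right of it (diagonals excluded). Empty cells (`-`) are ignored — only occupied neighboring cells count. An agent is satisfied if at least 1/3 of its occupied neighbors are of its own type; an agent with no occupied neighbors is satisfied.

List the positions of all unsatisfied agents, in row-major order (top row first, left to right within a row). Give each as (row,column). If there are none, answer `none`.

(1,4), (2,4)

Row 1: (1,1)# 2/2 satisfied · (1,2)# 2/2 satisfied · (1,3)# 1/3 satisfied · (1,4)+ 0/2 not
Row 2: (2,1)# 2/2 satisfied · (2,3)+ 1/3 satisfied · (2,4)# 0/2 not
Row 3: (3,1)# 2/3 satisfied · (3,2)# 2/3 satisfied · (3,3)+ 1/3 satisfied
Row 4: (4,1)+ 1/3 satisfied · (4,2)# 2/3 satisfied · (4,3)# 1/3 satisfied
Row 5: (5,1)+ 1/2 satisfied · (5,3)+ 1/3 satisfied · (5,4)+ 1/2 satisfied
Row 6: (6,1)# 1/2 satisfied · (6,2)# 2/2 satisfied · (6,3)# 2/3 satisfied · (6,4)# 1/2 satisfied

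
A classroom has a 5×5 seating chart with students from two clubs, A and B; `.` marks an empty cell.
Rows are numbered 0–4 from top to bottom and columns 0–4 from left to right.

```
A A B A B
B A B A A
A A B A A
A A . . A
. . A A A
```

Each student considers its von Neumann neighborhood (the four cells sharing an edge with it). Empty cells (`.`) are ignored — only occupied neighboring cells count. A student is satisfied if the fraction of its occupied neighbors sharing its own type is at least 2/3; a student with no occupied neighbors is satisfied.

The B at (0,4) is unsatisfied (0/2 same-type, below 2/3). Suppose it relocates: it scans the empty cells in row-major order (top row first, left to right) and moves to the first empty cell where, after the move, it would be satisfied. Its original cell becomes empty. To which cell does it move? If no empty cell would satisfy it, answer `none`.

Vacating (0,4). Empty cells in order:
  (3,2): 1/3 same-type → still unsatisfied.
  (3,3): 0/3 same-type → still unsatisfied.
  (4,0): 0/1 same-type → still unsatisfied.
  (4,1): 0/2 same-type → still unsatisfied.

none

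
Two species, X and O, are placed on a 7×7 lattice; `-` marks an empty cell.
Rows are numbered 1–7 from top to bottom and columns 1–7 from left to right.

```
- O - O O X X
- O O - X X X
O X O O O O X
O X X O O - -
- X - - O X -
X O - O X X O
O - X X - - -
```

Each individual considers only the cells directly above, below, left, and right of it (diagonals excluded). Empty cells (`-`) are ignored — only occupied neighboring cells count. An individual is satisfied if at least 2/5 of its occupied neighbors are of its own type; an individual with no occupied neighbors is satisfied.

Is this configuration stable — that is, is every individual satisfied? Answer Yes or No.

No

Row 1: (1,2)O 1/1 ✓ · (1,4)O 1/1 ✓ · (1,5)O 1/3 ✗ · (1,6)X 2/3 ✓ · (1,7)X 2/2 ✓
Row 2: (2,2)O 2/3 ✓ · (2,3)O 2/2 ✓ · (2,5)X 1/3 ✗ · (2,6)X 3/4 ✓ · (2,7)X 3/3 ✓
Row 3: (3,1)O 1/2 ✓ · (3,2)X 1/4 ✗ · (3,3)O 2/4 ✓ · (3,4)O 3/3 ✓ · (3,5)O 3/4 ✓ · (3,6)O 1/3 ✗ · (3,7)X 1/2 ✓
Row 4: (4,1)O 1/2 ✓ · (4,2)X 3/4 ✓ · (4,3)X 1/3 ✗ · (4,4)O 2/3 ✓ · (4,5)O 3/3 ✓
Row 5: (5,2)X 1/2 ✓ · (5,5)O 1/3 ✗ · (5,6)X 1/2 ✓
Row 6: (6,1)X 0/2 ✗ · (6,2)O 0/2 ✗ · (6,4)O 0/2 ✗ · (6,5)X 1/3 ✗ · (6,6)X 2/3 ✓ · (6,7)O 0/1 ✗
Row 7: (7,1)O 0/1 ✗ · (7,3)X 1/1 ✓ · (7,4)X 1/2 ✓
For instance (1,5) has only 1/3 same-type neighbors, below 2/5.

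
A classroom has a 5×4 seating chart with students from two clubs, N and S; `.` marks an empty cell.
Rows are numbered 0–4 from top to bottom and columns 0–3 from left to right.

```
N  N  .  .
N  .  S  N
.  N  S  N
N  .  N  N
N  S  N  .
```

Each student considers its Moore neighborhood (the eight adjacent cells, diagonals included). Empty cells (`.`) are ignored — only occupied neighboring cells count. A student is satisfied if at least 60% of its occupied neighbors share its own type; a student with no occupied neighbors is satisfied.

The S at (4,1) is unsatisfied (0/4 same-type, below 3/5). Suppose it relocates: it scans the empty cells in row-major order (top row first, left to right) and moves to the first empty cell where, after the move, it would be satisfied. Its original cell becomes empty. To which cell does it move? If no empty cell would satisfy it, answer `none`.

Vacating (4,1). Empty cells in order:
  (0,2): 1/3 same-type → still unsatisfied.
  (0,3): 1/2 same-type → still unsatisfied.
  (1,1): 2/6 same-type → still unsatisfied.
  (2,0): 0/3 same-type → still unsatisfied.
  (3,1): 1/6 same-type → still unsatisfied.
  (4,3): 0/3 same-type → still unsatisfied.

none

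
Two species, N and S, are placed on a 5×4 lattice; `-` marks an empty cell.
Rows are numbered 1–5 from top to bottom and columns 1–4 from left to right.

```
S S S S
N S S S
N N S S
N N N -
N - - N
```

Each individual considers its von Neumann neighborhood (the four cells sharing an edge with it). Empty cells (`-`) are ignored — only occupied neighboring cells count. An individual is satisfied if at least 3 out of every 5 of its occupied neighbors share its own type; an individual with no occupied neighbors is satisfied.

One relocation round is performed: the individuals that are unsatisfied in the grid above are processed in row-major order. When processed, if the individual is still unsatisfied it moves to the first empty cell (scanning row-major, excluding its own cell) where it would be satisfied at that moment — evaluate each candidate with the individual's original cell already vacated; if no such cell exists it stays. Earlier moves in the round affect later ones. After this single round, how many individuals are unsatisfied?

0

Initially unsatisfied (in order): (1,1), (2,1), (2,2), (3,2), (3,3), (4,3).
  (1,1): no empty cell satisfies it; stays.
  (2,1) → (4,4).
  (2,2): now satisfied by earlier moves; stays.
  (3,2) → (5,2).
  (3,3): now satisfied by earlier moves; stays.
  (4,3): now satisfied by earlier moves; stays.
Resulting grid:
S S S S
- S S S
N - S S
N N N N
N N - N
All satisfied now.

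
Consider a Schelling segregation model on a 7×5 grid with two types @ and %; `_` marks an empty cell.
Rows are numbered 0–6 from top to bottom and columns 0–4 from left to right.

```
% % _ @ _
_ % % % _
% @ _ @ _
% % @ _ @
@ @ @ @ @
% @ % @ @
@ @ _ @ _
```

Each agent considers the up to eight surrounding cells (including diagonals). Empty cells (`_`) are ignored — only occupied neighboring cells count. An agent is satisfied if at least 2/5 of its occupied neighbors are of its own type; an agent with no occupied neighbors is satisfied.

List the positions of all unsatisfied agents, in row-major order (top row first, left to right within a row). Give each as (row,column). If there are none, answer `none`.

Row 0: (0,0)% 2/2 satisfied · (0,1)% 3/3 satisfied · (0,3)@ 0/2 not
Row 1: (1,1)% 4/5 satisfied · (1,2)% 3/6 satisfied · (1,3)% 1/3 not
Row 2: (2,0)% 3/4 satisfied · (2,1)@ 1/6 not · (2,3)@ 2/4 satisfied
Row 3: (3,0)% 2/5 satisfied · (3,1)% 2/7 not · (3,2)@ 5/6 satisfied · (3,4)@ 3/3 satisfied
Row 4: (4,0)@ 2/5 satisfied · (4,1)@ 4/8 satisfied · (4,2)@ 5/7 satisfied · (4,3)@ 6/7 satisfied · (4,4)@ 4/4 satisfied
Row 5: (5,0)% 0/5 not · (5,1)@ 5/7 satisfied · (5,2)% 0/7 not · (5,3)@ 5/6 satisfied · (5,4)@ 4/4 satisfied
Row 6: (6,0)@ 2/3 satisfied · (6,1)@ 2/4 satisfied · (6,3)@ 2/3 satisfied

(0,3), (1,3), (2,1), (3,1), (5,0), (5,2)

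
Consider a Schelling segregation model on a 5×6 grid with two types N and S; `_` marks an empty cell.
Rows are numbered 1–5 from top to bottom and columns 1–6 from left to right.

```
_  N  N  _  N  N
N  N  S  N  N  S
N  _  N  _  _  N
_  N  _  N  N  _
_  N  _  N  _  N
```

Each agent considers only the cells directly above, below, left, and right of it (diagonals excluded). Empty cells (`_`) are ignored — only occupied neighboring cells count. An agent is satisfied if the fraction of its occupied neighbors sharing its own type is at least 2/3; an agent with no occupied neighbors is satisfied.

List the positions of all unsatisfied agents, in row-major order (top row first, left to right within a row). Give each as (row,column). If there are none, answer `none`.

(1,3), (1,6), (2,3), (2,4), (2,6), (3,3), (3,6)

(1,2)N 2/2 ok
(1,3)N 1/2 unhappy
(1,5)N 2/2 ok
(1,6)N 1/2 unhappy
(2,1)N 2/2 ok
(2,2)N 2/3 ok
(2,3)S 0/4 unhappy
(2,4)N 1/2 unhappy
(2,5)N 2/3 ok
(2,6)S 0/3 unhappy
(3,1)N 1/1 ok
(3,3)N 0/1 unhappy
(3,6)N 0/1 unhappy
(4,2)N 1/1 ok
(4,4)N 2/2 ok
(4,5)N 1/1 ok
(5,2)N 1/1 ok
(5,4)N 1/1 ok
(5,6)N 0/0 ok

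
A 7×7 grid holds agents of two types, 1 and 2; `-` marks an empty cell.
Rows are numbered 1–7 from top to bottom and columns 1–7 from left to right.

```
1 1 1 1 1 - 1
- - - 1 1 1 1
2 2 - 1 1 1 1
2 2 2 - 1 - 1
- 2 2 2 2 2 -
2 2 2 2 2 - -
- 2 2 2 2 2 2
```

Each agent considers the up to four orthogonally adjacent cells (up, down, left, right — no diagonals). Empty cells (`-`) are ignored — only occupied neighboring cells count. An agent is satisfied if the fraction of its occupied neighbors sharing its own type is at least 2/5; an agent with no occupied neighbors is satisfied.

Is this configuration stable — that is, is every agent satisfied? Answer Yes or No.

Yes

(1,1)1 1/1 ok
(1,2)1 2/2 ok
(1,3)1 2/2 ok
(1,4)1 3/3 ok
(1,5)1 2/2 ok
(1,7)1 1/1 ok
(2,4)1 3/3 ok
(2,5)1 4/4 ok
(2,6)1 3/3 ok
(2,7)1 3/3 ok
(3,1)2 2/2 ok
(3,2)2 2/2 ok
(3,4)1 2/2 ok
(3,5)1 4/4 ok
(3,6)1 3/3 ok
(3,7)1 3/3 ok
(4,1)2 2/2 ok
(4,2)2 4/4 ok
(4,3)2 2/2 ok
(4,5)1 1/2 ok
(4,7)1 1/1 ok
(5,2)2 3/3 ok
(5,3)2 4/4 ok
(5,4)2 3/3 ok
(5,5)2 3/4 ok
(5,6)2 1/1 ok
(6,1)2 1/1 ok
(6,2)2 4/4 ok
(6,3)2 4/4 ok
(6,4)2 4/4 ok
(6,5)2 3/3 ok
(7,2)2 2/2 ok
(7,3)2 3/3 ok
(7,4)2 3/3 ok
(7,5)2 3/3 ok
(7,6)2 2/2 ok
(7,7)2 1/1 ok
All meet the threshold, so the configuration is stable.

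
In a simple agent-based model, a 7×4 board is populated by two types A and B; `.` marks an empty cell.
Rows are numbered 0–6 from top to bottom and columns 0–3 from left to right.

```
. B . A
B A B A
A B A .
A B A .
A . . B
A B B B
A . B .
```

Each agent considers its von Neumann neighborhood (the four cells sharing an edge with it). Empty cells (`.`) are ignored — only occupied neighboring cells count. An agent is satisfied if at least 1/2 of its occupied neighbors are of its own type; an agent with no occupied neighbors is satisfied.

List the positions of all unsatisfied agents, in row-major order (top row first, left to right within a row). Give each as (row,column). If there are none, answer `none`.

(0,1), (1,0), (1,1), (1,2), (2,0), (2,1), (2,2), (3,1)

(0,1)B 0/1 unhappy
(0,3)A 1/1 ok
(1,0)B 0/2 unhappy
(1,1)A 0/4 unhappy
(1,2)B 0/3 unhappy
(1,3)A 1/2 ok
(2,0)A 1/3 unhappy
(2,1)B 1/4 unhappy
(2,2)A 1/3 unhappy
(3,0)A 2/3 ok
(3,1)B 1/3 unhappy
(3,2)A 1/2 ok
(4,0)A 2/2 ok
(4,3)B 1/1 ok
(5,0)A 2/3 ok
(5,1)B 1/2 ok
(5,2)B 3/3 ok
(5,3)B 2/2 ok
(6,0)A 1/1 ok
(6,2)B 1/1 ok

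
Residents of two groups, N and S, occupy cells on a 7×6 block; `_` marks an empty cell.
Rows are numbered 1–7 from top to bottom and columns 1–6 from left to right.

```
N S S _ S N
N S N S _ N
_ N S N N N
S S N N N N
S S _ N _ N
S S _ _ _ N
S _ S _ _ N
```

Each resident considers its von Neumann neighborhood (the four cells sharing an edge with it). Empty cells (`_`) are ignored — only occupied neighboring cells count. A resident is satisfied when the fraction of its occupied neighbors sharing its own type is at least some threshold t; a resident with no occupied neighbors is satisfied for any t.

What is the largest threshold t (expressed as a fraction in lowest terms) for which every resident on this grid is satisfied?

Row 1: (1,1)N 1/2 · (1,2)S 2/3 · (1,3)S 1/2 · (1,5)S 0/1 · (1,6)N 1/2
Row 2: (2,1)N 1/2 · (2,2)S 1/4 · (2,3)N 0/4 · (2,4)S 0/2 · (2,6)N 2/2
Row 3: (3,2)N 0/3 · (3,3)S 0/4 · (3,4)N 2/4 · (3,5)N 3/3 · (3,6)N 3/3
Row 4: (4,1)S 2/2 · (4,2)S 2/4 · (4,3)N 1/3 · (4,4)N 4/4 · (4,5)N 3/3 · (4,6)N 3/3
Row 5: (5,1)S 3/3 · (5,2)S 3/3 · (5,4)N 1/1 · (5,6)N 2/2
Row 6: (6,1)S 3/3 · (6,2)S 2/2 · (6,6)N 2/2
Row 7: (7,1)S 1/1 · (7,3)S — no occupied neighbors · (7,6)N 1/1
The smallest same-type fraction is 0/1 at (1,5), which reduces to 0/1. Any threshold above that leaves this resident unsatisfied.

0/1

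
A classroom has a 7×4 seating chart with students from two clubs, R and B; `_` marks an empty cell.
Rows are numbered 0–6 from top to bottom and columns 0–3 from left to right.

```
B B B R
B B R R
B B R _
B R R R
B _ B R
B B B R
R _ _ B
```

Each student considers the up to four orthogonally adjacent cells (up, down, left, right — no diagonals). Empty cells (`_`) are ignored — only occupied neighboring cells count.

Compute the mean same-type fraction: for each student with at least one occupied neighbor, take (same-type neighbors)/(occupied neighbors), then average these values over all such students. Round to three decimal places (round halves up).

0.653

Row 0: (0,0)B 2/2 · (0,1)B 3/3 · (0,2)B 1/3 · (0,3)R 1/2
Row 1: (1,0)B 3/3 · (1,1)B 3/4 · (1,2)R 2/4 · (1,3)R 2/2
Row 2: (2,0)B 3/3 · (2,1)B 2/4 · (2,2)R 2/3
Row 3: (3,0)B 2/3 · (3,1)R 1/3 · (3,2)R 3/4 · (3,3)R 2/2
Row 4: (4,0)B 2/2 · (4,2)B 1/3 · (4,3)R 2/3
Row 5: (5,0)B 2/3 · (5,1)B 2/2 · (5,2)B 2/3 · (5,3)R 1/3
Row 6: (6,0)R 0/1 · (6,3)B 0/1
Sum over 24 students: 2/2 + 3/3 + 1/3 + 1/2 + 3/3 + 3/4 + 2/4 + 2/2 + 3/3 + 2/4 + 2/3 + 2/3 + 1/3 + 3/4 + 2/2 + 2/2 + 1/3 + 2/3 + 2/3 + 2/2 + 2/3 + 1/3 + 0/1 + 0/1 = 47/3; mean = 47/3 ÷ 24 = 47/72 = 0.652777… → 0.653.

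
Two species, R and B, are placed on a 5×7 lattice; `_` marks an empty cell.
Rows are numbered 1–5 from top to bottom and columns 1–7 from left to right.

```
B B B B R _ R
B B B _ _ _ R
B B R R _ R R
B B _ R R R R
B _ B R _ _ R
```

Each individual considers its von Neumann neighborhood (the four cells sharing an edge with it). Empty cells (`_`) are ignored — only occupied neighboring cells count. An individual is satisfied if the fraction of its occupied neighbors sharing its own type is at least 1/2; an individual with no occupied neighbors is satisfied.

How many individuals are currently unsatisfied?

3

Row 1: (1,1)B 2/2 satisfied · (1,2)B 3/3 satisfied · (1,3)B 3/3 satisfied · (1,4)B 1/2 satisfied · (1,5)R 0/1 not · (1,7)R 1/1 satisfied
Row 2: (2,1)B 3/3 satisfied · (2,2)B 4/4 satisfied · (2,3)B 2/3 satisfied · (2,7)R 2/2 satisfied
Row 3: (3,1)B 3/3 satisfied · (3,2)B 3/4 satisfied · (3,3)R 1/3 not · (3,4)R 2/2 satisfied · (3,6)R 2/2 satisfied · (3,7)R 3/3 satisfied
Row 4: (4,1)B 3/3 satisfied · (4,2)B 2/2 satisfied · (4,4)R 3/3 satisfied · (4,5)R 2/2 satisfied · (4,6)R 3/3 satisfied · (4,7)R 3/3 satisfied
Row 5: (5,1)B 1/1 satisfied · (5,3)B 0/1 not · (5,4)R 1/2 satisfied · (5,7)R 1/1 satisfied
Unsatisfied: (1,5), (3,3), (5,3) — 3 in total.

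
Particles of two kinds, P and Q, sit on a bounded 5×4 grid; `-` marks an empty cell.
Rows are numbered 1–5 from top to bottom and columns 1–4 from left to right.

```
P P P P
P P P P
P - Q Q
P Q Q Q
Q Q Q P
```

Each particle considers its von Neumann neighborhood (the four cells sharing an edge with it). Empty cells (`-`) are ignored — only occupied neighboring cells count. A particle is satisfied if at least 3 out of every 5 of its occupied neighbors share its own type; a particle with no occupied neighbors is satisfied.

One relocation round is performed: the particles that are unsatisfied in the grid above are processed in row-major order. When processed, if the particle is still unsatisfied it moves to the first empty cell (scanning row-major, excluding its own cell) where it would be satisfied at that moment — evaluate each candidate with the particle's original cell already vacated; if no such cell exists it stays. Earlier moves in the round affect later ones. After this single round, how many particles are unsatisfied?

3

Initially unsatisfied (in order): (4,1), (5,1), (5,4).
  (4,1): no empty cell satisfies it; stays.
  (5,1): no empty cell satisfies it; stays.
  (5,4): no empty cell satisfies it; stays.
Resulting grid:
P P P P
P P P P
P - Q Q
P Q Q Q
Q Q Q P
Unsatisfied now: (4,1), (5,1), (5,4).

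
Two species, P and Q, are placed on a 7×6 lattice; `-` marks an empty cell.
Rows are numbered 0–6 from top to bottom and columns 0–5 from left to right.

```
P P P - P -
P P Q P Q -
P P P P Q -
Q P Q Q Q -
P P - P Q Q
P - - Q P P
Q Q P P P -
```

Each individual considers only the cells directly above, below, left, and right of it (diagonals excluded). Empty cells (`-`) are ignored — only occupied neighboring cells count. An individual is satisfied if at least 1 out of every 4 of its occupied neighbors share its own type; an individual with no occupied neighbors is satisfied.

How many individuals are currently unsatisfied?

5

Row 0: (0,0)P 2/2 ✓ · (0,1)P 3/3 ✓ · (0,2)P 1/2 ✓ · (0,4)P 0/1 ✗
Row 1: (1,0)P 3/3 ✓ · (1,1)P 3/4 ✓ · (1,2)Q 0/4 ✗ · (1,3)P 1/3 ✓ · (1,4)Q 1/3 ✓
Row 2: (2,0)P 2/3 ✓ · (2,1)P 4/4 ✓ · (2,2)P 2/4 ✓ · (2,3)P 2/4 ✓ · (2,4)Q 2/3 ✓
Row 3: (3,0)Q 0/3 ✗ · (3,1)P 2/4 ✓ · (3,2)Q 1/3 ✓ · (3,3)Q 2/4 ✓ · (3,4)Q 3/3 ✓
Row 4: (4,0)P 2/3 ✓ · (4,1)P 2/2 ✓ · (4,3)P 0/3 ✗ · (4,4)Q 2/4 ✓ · (4,5)Q 1/2 ✓
Row 5: (5,0)P 1/2 ✓ · (5,3)Q 0/3 ✗ · (5,4)P 2/4 ✓ · (5,5)P 1/2 ✓
Row 6: (6,0)Q 1/2 ✓ · (6,1)Q 1/2 ✓ · (6,2)P 1/2 ✓ · (6,3)P 2/3 ✓ · (6,4)P 2/2 ✓
Unsatisfied: (0,4), (1,2), (3,0), (4,3), (5,3) — 5 in total.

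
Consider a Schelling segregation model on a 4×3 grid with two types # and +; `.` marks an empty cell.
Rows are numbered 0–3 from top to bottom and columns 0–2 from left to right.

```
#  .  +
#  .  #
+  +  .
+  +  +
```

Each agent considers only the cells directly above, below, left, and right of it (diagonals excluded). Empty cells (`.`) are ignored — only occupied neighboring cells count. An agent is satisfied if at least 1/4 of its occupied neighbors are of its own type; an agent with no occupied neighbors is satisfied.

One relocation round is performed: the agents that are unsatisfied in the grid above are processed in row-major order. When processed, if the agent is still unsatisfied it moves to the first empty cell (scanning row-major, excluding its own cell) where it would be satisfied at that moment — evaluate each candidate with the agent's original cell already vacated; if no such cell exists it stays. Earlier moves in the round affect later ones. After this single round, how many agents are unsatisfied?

0

Initially unsatisfied (in order): (0,2), (1,2).
  (0,2) → (1,1).
  (1,2) → (0,1).
Resulting grid:
# # .
# + .
+ + .
+ + +
All satisfied now.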